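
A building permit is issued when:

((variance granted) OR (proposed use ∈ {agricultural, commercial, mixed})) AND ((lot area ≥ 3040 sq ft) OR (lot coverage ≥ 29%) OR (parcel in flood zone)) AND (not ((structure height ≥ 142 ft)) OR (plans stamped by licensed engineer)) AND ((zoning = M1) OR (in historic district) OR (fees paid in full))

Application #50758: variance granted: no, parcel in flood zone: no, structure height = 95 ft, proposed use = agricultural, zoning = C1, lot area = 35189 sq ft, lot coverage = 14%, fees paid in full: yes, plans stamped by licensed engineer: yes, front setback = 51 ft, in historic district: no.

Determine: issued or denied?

Issued

Atomic conditions:
  variance granted: no → false
  proposed use ∈ {agricultural, commercial, mixed}: agricultural is in the set → true
  lot area ≥ 3040 sq ft: 35189 ≥ 3040 is true
  lot coverage ≥ 29%: 14 ≥ 29 is false
  parcel in flood zone: no → false
  structure height ≥ 142 ft: 95 ≥ 142 is false
  plans stamped by licensed engineer: yes → true
  zoning = M1: C1 == M1 is false
  in historic district: no → false
  fees paid in full: yes → true
Combine:
[1] false OR true = true
[2] true OR false OR false = true
[3.1] NOT false = true
[3] true OR true = true
[4] false OR false OR true = true
[root] true AND true AND true AND true = true
Overall: true → issued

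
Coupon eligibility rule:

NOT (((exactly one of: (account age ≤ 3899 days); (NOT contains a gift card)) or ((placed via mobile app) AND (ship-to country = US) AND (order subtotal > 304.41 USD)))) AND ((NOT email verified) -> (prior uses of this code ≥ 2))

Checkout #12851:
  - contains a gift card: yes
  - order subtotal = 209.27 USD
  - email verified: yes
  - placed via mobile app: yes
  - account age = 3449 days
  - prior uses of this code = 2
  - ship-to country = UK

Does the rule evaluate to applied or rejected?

Atomic conditions:
  account age ≤ 3899 days: 3449 ≤ 3899 is true
  NOT contains a gift card: yes → false
  placed via mobile app: yes → true
  ship-to country = US: UK == US is false
  order subtotal > 304.41 USD: 209.27 > 304.41 is false
  NOT email verified: yes → false
  prior uses of this code ≥ 2: 2 ≥ 2 is true
Combine:
[1.1.1] exactly-one(true, false) = true
[1.1.2] true AND false AND false = false
[1.1] true OR false = true
[1] NOT true = false
[2] false → true (antecedent false ⇒ implication holds) = true
[root] false AND true = false
Overall: false → rejected

Rejected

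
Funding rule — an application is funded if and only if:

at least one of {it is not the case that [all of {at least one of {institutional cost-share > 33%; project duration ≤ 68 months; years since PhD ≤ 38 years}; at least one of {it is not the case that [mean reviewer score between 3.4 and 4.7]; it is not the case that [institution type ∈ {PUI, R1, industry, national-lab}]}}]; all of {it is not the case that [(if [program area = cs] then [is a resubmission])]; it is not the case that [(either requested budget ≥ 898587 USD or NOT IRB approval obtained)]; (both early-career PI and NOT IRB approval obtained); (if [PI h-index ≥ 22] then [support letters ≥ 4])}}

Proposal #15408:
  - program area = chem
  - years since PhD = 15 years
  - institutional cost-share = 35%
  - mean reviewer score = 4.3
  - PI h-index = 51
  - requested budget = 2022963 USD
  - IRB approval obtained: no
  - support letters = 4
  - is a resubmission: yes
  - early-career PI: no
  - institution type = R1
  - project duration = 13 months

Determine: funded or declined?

Atomic conditions:
  institutional cost-share > 33%: 35 > 33 is true
  project duration ≤ 68 months: 13 ≤ 68 is true
  years since PhD ≤ 38 years: 15 ≤ 38 is true
  mean reviewer score between 3.4 and 4.7: 4.3 in [3.4, 4.7] is true
  institution type ∈ {PUI, R1, industry, national-lab}: R1 is in the set → true
  program area = cs: chem == cs is false
  is a resubmission: yes → true
  requested budget ≥ 898587 USD: 2022963 ≥ 898587 is true
  NOT IRB approval obtained: no → true
  early-career PI: no → false
  PI h-index ≥ 22: 51 ≥ 22 is true
  support letters ≥ 4: 4 ≥ 4 is true
Combine:
[1.1.1] true OR true OR true = true
[1.1.2.1] NOT true = false
[1.1.2.2] NOT true = false
[1.1.2] false OR false = false
[1.1] true AND false = false
[1] NOT false = true
[2.1.1] false → true (antecedent false ⇒ implication holds) = true
[2.1] NOT true = false
[2.2.1] true OR true = true
[2.2] NOT true = false
[2.3] false AND true = false
[2.4] true → true = true
[2] false AND false AND false AND true = false
[root] true OR false = true
Overall: true → funded

Funded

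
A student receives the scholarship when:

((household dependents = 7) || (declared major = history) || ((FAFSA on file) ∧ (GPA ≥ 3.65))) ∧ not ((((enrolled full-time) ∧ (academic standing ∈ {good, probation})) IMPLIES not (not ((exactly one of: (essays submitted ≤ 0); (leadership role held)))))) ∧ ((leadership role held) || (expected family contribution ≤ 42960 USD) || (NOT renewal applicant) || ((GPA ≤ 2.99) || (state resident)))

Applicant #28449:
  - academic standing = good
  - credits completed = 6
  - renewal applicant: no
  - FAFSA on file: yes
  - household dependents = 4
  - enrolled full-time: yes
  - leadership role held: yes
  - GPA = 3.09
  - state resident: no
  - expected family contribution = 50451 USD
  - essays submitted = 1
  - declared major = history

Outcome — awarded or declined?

Declined

Atomic conditions:
  household dependents = 7: 4 == 7 is false
  declared major = history: history == history is true
  FAFSA on file: yes → true
  GPA ≥ 3.65: 3.09 ≥ 3.65 is false
  enrolled full-time: yes → true
  academic standing ∈ {good, probation}: good is in the set → true
  essays submitted ≤ 0: 1 ≤ 0 is false
  leadership role held: yes → true
  expected family contribution ≤ 42960 USD: 50451 ≤ 42960 is false
  NOT renewal applicant: no → true
  GPA ≤ 2.99: 3.09 ≤ 2.99 is false
  state resident: no → false
Combine:
[1.3] true AND false = false
[1] false OR true OR false = true
[2.1.1] true AND true = true
[2.1.2.1.1] exactly-one(false, true) = true
[2.1.2.1] NOT true = false
[2.1.2] NOT false = true
[2.1] true → true = true
[2] NOT true = false
[3.4] false OR false = false
[3] true OR false OR true OR false = true
[root] true AND false AND true = false
Overall: false → declined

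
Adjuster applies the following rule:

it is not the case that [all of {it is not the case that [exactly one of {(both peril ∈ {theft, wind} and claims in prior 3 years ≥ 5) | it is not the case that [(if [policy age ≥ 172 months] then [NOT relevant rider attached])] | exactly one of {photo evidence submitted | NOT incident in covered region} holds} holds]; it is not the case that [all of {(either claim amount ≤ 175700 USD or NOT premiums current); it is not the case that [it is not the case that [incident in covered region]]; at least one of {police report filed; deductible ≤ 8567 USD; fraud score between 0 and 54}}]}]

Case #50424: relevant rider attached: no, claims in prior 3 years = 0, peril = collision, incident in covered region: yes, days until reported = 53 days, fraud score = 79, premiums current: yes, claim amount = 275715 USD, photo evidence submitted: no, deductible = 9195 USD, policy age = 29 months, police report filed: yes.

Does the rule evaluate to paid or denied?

Atomic conditions:
  peril ∈ {theft, wind}: collision is not in the set → false
  claims in prior 3 years ≥ 5: 0 ≥ 5 is false
  policy age ≥ 172 months: 29 ≥ 172 is false
  NOT relevant rider attached: no → true
  photo evidence submitted: no → false
  NOT incident in covered region: yes → false
  claim amount ≤ 175700 USD: 275715 ≤ 175700 is false
  NOT premiums current: yes → false
  incident in covered region: yes → true
  police report filed: yes → true
  deductible ≤ 8567 USD: 9195 ≤ 8567 is false
  fraud score between 0 and 54: 79 in [0, 54] is false
Combine:
[1.1.1.1] false AND false = false
[1.1.1.2.1] false → true (antecedent false ⇒ implication holds) = true
[1.1.1.2] NOT true = false
[1.1.1.3] exactly-one(false, false) = false
[1.1.1] exactly-one(false, false, false) = false
[1.1] NOT false = true
[1.2.1.1] false OR false = false
[1.2.1.2.1] NOT true = false
[1.2.1.2] NOT false = true
[1.2.1.3] true OR false OR false = true
[1.2.1] false AND true AND true = false
[1.2] NOT false = true
[1] true AND true = true
[root] NOT true = false
Overall: false → denied

Denied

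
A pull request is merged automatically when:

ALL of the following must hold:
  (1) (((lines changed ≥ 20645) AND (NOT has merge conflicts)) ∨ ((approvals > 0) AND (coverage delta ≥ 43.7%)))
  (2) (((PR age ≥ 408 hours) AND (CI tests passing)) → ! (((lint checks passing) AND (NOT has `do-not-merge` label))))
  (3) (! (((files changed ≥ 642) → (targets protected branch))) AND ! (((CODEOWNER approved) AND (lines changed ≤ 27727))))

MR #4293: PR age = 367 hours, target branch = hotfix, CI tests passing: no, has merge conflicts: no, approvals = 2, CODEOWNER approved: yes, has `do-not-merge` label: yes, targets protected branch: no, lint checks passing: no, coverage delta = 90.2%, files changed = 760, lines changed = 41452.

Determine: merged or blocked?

Atomic conditions:
  lines changed ≥ 20645: 41452 ≥ 20645 is true
  NOT has merge conflicts: no → true
  approvals > 0: 2 > 0 is true
  coverage delta ≥ 43.7%: 90.2 ≥ 43.7 is true
  PR age ≥ 408 hours: 367 ≥ 408 is false
  CI tests passing: no → false
  lint checks passing: no → false
  NOT has `do-not-merge` label: yes → false
  files changed ≥ 642: 760 ≥ 642 is true
  targets protected branch: no → false
  CODEOWNER approved: yes → true
  lines changed ≤ 27727: 41452 ≤ 27727 is false
Combine:
[1.1] true AND true = true
[1.2] true AND true = true
[1] true OR true = true
[2.1] false AND false = false
[2.2.1] false AND false = false
[2.2] NOT false = true
[2] false → true (antecedent false ⇒ implication holds) = true
[3.1.1] true → false = false
[3.1] NOT false = true
[3.2.1] true AND false = false
[3.2] NOT false = true
[3] true AND true = true
[root] true AND true AND true = true
Overall: true → merged

Merged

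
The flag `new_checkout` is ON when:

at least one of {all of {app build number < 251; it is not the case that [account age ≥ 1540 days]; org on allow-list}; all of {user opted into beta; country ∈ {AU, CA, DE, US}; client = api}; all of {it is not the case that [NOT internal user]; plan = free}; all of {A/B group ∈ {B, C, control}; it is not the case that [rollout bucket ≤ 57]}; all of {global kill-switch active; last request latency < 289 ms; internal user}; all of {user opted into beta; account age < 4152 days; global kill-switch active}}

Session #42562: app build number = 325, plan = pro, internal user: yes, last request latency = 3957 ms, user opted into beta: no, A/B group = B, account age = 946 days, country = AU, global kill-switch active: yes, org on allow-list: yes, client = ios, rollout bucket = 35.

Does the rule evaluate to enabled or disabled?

Disabled

Atomic conditions:
  app build number < 251: 325 < 251 is false
  account age ≥ 1540 days: 946 ≥ 1540 is false
  org on allow-list: yes → true
  user opted into beta: no → false
  country ∈ {AU, CA, DE, US}: AU is in the set → true
  client = api: ios == api is false
  NOT internal user: yes → false
  plan = free: pro == free is false
  A/B group ∈ {B, C, control}: B is in the set → true
  rollout bucket ≤ 57: 35 ≤ 57 is true
  global kill-switch active: yes → true
  last request latency < 289 ms: 3957 < 289 is false
  internal user: yes → true
  account age < 4152 days: 946 < 4152 is true
Combine:
[1.2] NOT false = true
[1] false AND true AND true = false
[2] false AND true AND false = false
[3.1] NOT false = true
[3] true AND false = false
[4.2] NOT true = false
[4] true AND false = false
[5] true AND false AND true = false
[6] false AND true AND true = false
[root] false OR false OR false OR false OR false OR false = false
Overall: false → disabled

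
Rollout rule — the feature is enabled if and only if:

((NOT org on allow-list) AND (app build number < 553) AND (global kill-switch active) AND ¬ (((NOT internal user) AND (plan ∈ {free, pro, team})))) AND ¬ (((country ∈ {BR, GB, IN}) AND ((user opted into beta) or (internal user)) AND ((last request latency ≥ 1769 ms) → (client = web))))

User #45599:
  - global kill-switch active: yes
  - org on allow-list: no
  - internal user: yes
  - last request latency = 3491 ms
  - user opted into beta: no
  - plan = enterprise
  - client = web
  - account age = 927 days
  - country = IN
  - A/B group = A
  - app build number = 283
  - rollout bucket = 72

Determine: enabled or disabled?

Atomic conditions:
  NOT org on allow-list: no → true
  app build number < 553: 283 < 553 is true
  global kill-switch active: yes → true
  NOT internal user: yes → false
  plan ∈ {free, pro, team}: enterprise is not in the set → false
  country ∈ {BR, GB, IN}: IN is in the set → true
  user opted into beta: no → false
  internal user: yes → true
  last request latency ≥ 1769 ms: 3491 ≥ 1769 is true
  client = web: web == web is true
Combine:
[1.4.1] false AND false = false
[1.4] NOT false = true
[1] true AND true AND true AND true = true
[2.1.2] false OR true = true
[2.1.3] true → true = true
[2.1] true AND true AND true = true
[2] NOT true = false
[root] true AND false = false
Overall: false → disabled

Disabled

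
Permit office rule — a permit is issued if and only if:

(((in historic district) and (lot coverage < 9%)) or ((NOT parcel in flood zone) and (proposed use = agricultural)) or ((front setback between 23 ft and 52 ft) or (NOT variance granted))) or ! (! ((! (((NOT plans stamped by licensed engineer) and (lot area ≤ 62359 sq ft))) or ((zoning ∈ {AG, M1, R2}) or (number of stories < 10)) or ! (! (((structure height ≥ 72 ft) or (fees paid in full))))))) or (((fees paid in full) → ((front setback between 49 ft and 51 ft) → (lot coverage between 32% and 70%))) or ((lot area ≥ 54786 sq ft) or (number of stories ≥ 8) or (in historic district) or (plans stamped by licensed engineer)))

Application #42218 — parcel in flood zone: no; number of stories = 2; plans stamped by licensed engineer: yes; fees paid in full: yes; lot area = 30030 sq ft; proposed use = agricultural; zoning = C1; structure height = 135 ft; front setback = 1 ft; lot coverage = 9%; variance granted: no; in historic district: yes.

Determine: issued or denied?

Atomic conditions:
  in historic district: yes → true
  lot coverage < 9%: 9 < 9 is false
  NOT parcel in flood zone: no → true
  proposed use = agricultural: agricultural == agricultural is true
  front setback between 23 ft and 52 ft: 1 in [23, 52] is false
  NOT variance granted: no → true
  NOT plans stamped by licensed engineer: yes → false
  lot area ≤ 62359 sq ft: 30030 ≤ 62359 is true
  zoning ∈ {AG, M1, R2}: C1 is not in the set → false
  number of stories < 10: 2 < 10 is true
  structure height ≥ 72 ft: 135 ≥ 72 is true
  fees paid in full: yes → true
  front setback between 49 ft and 51 ft: 1 in [49, 51] is false
  lot coverage between 32% and 70%: 9 in [32, 70] is false
  lot area ≥ 54786 sq ft: 30030 ≥ 54786 is false
  number of stories ≥ 8: 2 ≥ 8 is false
  plans stamped by licensed engineer: yes → true
Combine:
[1.1] true AND false = false
[1.2] true AND true = true
[1.3] false OR true = true
[1] false OR true OR true = true
[2.1.1.1.1] false AND true = false
[2.1.1.1] NOT false = true
[2.1.1.2] false OR true = true
[2.1.1.3.1.1] true OR true = true
[2.1.1.3.1] NOT true = false
[2.1.1.3] NOT false = true
[2.1.1] true OR true OR true = true
[2.1] NOT true = false
[2] NOT false = true
[3.1.2] false → false (antecedent false ⇒ implication holds) = true
[3.1] true → true = true
[3.2] false OR false OR true OR true = true
[3] true OR true = true
[root] true OR true OR true = true
Overall: true → issued

Issued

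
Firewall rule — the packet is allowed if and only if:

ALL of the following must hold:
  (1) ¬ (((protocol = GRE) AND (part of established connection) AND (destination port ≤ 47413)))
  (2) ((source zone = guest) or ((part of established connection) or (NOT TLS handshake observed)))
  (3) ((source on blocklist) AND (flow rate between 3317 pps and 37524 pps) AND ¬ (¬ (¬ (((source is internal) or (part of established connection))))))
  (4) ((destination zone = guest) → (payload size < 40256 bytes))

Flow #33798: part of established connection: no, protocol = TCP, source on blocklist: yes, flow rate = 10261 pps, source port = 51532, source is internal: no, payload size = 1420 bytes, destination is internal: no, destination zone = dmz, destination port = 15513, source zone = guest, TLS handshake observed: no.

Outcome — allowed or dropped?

Allowed

Atomic conditions:
  protocol = GRE: TCP == GRE is false
  part of established connection: no → false
  destination port ≤ 47413: 15513 ≤ 47413 is true
  source zone = guest: guest == guest is true
  NOT TLS handshake observed: no → true
  source on blocklist: yes → true
  flow rate between 3317 pps and 37524 pps: 10261 in [3317, 37524] is true
  source is internal: no → false
  destination zone = guest: dmz == guest is false
  payload size < 40256 bytes: 1420 < 40256 is true
Combine:
[1.1] false AND false AND true = false
[1] NOT false = true
[2.2] false OR true = true
[2] true OR true = true
[3.3.1.1.1] false OR false = false
[3.3.1.1] NOT false = true
[3.3.1] NOT true = false
[3.3] NOT false = true
[3] true AND true AND true = true
[4] false → true (antecedent false ⇒ implication holds) = true
[root] true AND true AND true AND true = true
Overall: true → allowed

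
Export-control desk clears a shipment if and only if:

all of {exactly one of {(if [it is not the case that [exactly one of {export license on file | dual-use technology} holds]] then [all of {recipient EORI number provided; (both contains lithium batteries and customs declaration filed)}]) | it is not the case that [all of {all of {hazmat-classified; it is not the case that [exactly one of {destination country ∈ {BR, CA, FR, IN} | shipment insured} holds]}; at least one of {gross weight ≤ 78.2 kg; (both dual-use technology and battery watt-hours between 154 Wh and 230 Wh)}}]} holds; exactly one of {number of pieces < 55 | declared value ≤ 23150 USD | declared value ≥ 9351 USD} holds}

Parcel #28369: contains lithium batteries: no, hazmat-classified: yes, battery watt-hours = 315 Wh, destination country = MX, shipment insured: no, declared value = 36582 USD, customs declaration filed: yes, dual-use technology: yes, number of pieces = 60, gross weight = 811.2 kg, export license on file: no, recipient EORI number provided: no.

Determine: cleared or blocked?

Atomic conditions:
  export license on file: no → false
  dual-use technology: yes → true
  recipient EORI number provided: no → false
  contains lithium batteries: no → false
  customs declaration filed: yes → true
  hazmat-classified: yes → true
  destination country ∈ {BR, CA, FR, IN}: MX is not in the set → false
  shipment insured: no → false
  gross weight ≤ 78.2 kg: 811.2 ≤ 78.2 is false
  battery watt-hours between 154 Wh and 230 Wh: 315 in [154, 230] is false
  number of pieces < 55: 60 < 55 is false
  declared value ≤ 23150 USD: 36582 ≤ 23150 is false
  declared value ≥ 9351 USD: 36582 ≥ 9351 is true
Combine:
[1.1.1.1] exactly-one(false, true) = true
[1.1.1] NOT true = false
[1.1.2.2] false AND true = false
[1.1.2] false AND false = false
[1.1] false → false (antecedent false ⇒ implication holds) = true
[1.2.1.1.2.1] exactly-one(false, false) = false
[1.2.1.1.2] NOT false = true
[1.2.1.1] true AND true = true
[1.2.1.2.2] true AND false = false
[1.2.1.2] false OR false = false
[1.2.1] true AND false = false
[1.2] NOT false = true
[1] exactly-one(true, true) = false
[2] exactly-one(false, false, true) = true
[root] false AND true = false
Overall: false → blocked

Blocked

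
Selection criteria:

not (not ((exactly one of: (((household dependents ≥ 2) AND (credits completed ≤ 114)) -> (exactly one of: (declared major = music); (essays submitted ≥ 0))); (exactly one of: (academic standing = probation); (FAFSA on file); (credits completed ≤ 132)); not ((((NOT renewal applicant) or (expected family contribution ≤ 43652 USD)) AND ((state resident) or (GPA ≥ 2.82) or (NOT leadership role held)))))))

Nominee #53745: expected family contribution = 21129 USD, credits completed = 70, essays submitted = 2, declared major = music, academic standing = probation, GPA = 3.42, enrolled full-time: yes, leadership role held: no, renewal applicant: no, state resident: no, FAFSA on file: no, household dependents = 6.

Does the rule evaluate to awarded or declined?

Declined

Atomic conditions:
  household dependents ≥ 2: 6 ≥ 2 is true
  credits completed ≤ 114: 70 ≤ 114 is true
  declared major = music: music == music is true
  essays submitted ≥ 0: 2 ≥ 0 is true
  academic standing = probation: probation == probation is true
  FAFSA on file: no → false
  credits completed ≤ 132: 70 ≤ 132 is true
  NOT renewal applicant: no → true
  expected family contribution ≤ 43652 USD: 21129 ≤ 43652 is true
  state resident: no → false
  GPA ≥ 2.82: 3.42 ≥ 2.82 is true
  NOT leadership role held: no → true
Combine:
[1.1.1.1] true AND true = true
[1.1.1.2] exactly-one(true, true) = false
[1.1.1] true → false = false
[1.1.2] exactly-one(true, false, true) = false
[1.1.3.1.1] true OR true = true
[1.1.3.1.2] false OR true OR true = true
[1.1.3.1] true AND true = true
[1.1.3] NOT true = false
[1.1] exactly-one(false, false, false) = false
[1] NOT false = true
[root] NOT true = false
Overall: false → declined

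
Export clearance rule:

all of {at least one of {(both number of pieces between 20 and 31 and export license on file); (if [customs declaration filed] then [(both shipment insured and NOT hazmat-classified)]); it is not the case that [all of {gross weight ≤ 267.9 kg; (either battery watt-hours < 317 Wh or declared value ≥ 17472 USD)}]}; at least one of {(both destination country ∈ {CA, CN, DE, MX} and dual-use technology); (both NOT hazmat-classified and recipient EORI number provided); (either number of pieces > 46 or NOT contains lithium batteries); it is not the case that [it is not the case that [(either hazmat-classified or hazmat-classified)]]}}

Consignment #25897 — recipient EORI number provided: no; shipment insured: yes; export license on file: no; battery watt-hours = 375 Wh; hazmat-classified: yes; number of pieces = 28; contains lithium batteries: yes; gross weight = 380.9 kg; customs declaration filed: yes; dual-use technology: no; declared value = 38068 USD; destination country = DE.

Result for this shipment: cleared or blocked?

Atomic conditions:
  number of pieces between 20 and 31: 28 in [20, 31] is true
  export license on file: no → false
  customs declaration filed: yes → true
  shipment insured: yes → true
  NOT hazmat-classified: yes → false
  gross weight ≤ 267.9 kg: 380.9 ≤ 267.9 is false
  battery watt-hours < 317 Wh: 375 < 317 is false
  declared value ≥ 17472 USD: 38068 ≥ 17472 is true
  destination country ∈ {CA, CN, DE, MX}: DE is in the set → true
  dual-use technology: no → false
  recipient EORI number provided: no → false
  number of pieces > 46: 28 > 46 is false
  NOT contains lithium batteries: yes → false
  hazmat-classified: yes → true
Combine:
[1.1] true AND false = false
[1.2.2] true AND false = false
[1.2] true → false = false
[1.3.1.2] false OR true = true
[1.3.1] false AND true = false
[1.3] NOT false = true
[1] false OR false OR true = true
[2.1] true AND false = false
[2.2] false AND false = false
[2.3] false OR false = false
[2.4.1.1] true OR true = true
[2.4.1] NOT true = false
[2.4] NOT false = true
[2] false OR false OR false OR true = true
[root] true AND true = true
Overall: true → cleared

Cleared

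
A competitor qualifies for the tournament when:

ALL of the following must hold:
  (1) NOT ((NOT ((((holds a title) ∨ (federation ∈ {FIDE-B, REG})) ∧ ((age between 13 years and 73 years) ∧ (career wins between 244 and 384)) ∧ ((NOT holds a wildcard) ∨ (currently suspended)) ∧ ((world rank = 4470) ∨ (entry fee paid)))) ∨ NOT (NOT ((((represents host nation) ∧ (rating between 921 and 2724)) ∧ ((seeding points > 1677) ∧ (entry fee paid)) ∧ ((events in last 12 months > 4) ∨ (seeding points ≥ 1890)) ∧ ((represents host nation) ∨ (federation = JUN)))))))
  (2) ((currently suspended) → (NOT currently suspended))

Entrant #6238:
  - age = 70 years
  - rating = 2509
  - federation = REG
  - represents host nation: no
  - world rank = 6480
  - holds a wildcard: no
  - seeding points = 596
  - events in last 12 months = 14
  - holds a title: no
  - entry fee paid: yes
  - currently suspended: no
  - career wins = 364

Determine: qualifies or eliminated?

Atomic conditions:
  holds a title: no → false
  federation ∈ {FIDE-B, REG}: REG is in the set → true
  age between 13 years and 73 years: 70 in [13, 73] is true
  career wins between 244 and 384: 364 in [244, 384] is true
  NOT holds a wildcard: no → true
  currently suspended: no → false
  world rank = 4470: 6480 == 4470 is false
  entry fee paid: yes → true
  represents host nation: no → false
  rating between 921 and 2724: 2509 in [921, 2724] is true
  seeding points > 1677: 596 > 1677 is false
  events in last 12 months > 4: 14 > 4 is true
  seeding points ≥ 1890: 596 ≥ 1890 is false
  federation = JUN: REG == JUN is false
  NOT currently suspended: no → true
Combine:
[1.1.1.1.1] false OR true = true
[1.1.1.1.2] true AND true = true
[1.1.1.1.3] true OR false = true
[1.1.1.1.4] false OR true = true
[1.1.1.1] true AND true AND true AND true = true
[1.1.1] NOT true = false
[1.1.2.1.1.1] false AND true = false
[1.1.2.1.1.2] false AND true = false
[1.1.2.1.1.3] true OR false = true
[1.1.2.1.1.4] false OR false = false
[1.1.2.1.1] false AND false AND true AND false = false
[1.1.2.1] NOT false = true
[1.1.2] NOT true = false
[1.1] false OR false = false
[1] NOT false = true
[2] false → true (antecedent false ⇒ implication holds) = true
[root] true AND true = true
Overall: true → qualifies

Qualifies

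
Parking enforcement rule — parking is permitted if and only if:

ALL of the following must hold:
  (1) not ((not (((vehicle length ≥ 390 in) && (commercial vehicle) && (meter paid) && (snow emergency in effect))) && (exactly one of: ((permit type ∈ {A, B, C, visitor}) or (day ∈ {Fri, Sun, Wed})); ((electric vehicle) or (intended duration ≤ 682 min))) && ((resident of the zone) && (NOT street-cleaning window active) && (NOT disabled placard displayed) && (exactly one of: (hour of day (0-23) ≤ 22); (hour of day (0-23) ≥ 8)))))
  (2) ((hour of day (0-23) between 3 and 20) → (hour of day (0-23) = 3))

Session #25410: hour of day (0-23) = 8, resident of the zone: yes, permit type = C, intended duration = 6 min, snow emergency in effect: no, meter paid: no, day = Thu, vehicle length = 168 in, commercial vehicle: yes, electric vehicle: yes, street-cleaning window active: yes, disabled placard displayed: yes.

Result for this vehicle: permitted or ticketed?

Ticketed

Atomic conditions:
  vehicle length ≥ 390 in: 168 ≥ 390 is false
  commercial vehicle: yes → true
  meter paid: no → false
  snow emergency in effect: no → false
  permit type ∈ {A, B, C, visitor}: C is in the set → true
  day ∈ {Fri, Sun, Wed}: Thu is not in the set → false
  electric vehicle: yes → true
  intended duration ≤ 682 min: 6 ≤ 682 is true
  resident of the zone: yes → true
  NOT street-cleaning window active: yes → false
  NOT disabled placard displayed: yes → false
  hour of day (0-23) ≤ 22: 8 ≤ 22 is true
  hour of day (0-23) ≥ 8: 8 ≥ 8 is true
  hour of day (0-23) between 3 and 20: 8 in [3, 20] is true
  hour of day (0-23) = 3: 8 == 3 is false
Combine:
[1.1.1.1] false AND true AND false AND false = false
[1.1.1] NOT false = true
[1.1.2.1] true OR false = true
[1.1.2.2] true OR true = true
[1.1.2] exactly-one(true, true) = false
[1.1.3.4] exactly-one(true, true) = false
[1.1.3] true AND false AND false AND false = false
[1.1] true AND false AND false = false
[1] NOT false = true
[2] true → false = false
[root] true AND false = false
Overall: false → ticketed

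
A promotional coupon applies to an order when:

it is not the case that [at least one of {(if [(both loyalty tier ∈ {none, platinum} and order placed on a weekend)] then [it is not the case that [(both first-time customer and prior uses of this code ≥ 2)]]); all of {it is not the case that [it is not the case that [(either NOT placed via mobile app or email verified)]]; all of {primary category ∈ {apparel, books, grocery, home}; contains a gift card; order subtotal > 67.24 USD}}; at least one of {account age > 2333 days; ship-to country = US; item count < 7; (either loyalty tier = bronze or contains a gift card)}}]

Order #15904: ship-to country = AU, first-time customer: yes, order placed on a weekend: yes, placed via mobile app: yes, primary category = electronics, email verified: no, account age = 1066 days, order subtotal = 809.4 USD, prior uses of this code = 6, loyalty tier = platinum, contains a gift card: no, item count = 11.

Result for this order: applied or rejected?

Applied

Atomic conditions:
  loyalty tier ∈ {none, platinum}: platinum is in the set → true
  order placed on a weekend: yes → true
  first-time customer: yes → true
  prior uses of this code ≥ 2: 6 ≥ 2 is true
  NOT placed via mobile app: yes → false
  email verified: no → false
  primary category ∈ {apparel, books, grocery, home}: electronics is not in the set → false
  contains a gift card: no → false
  order subtotal > 67.24 USD: 809.4 > 67.24 is true
  account age > 2333 days: 1066 > 2333 is false
  ship-to country = US: AU == US is false
  item count < 7: 11 < 7 is false
  loyalty tier = bronze: platinum == bronze is false
Combine:
[1.1.1] true AND true = true
[1.1.2.1] true AND true = true
[1.1.2] NOT true = false
[1.1] true → false = false
[1.2.1.1.1] false OR false = false
[1.2.1.1] NOT false = true
[1.2.1] NOT true = false
[1.2.2] false AND false AND true = false
[1.2] false AND false = false
[1.3.4] false OR false = false
[1.3] false OR false OR false OR false = false
[1] false OR false OR false = false
[root] NOT false = true
Overall: true → applied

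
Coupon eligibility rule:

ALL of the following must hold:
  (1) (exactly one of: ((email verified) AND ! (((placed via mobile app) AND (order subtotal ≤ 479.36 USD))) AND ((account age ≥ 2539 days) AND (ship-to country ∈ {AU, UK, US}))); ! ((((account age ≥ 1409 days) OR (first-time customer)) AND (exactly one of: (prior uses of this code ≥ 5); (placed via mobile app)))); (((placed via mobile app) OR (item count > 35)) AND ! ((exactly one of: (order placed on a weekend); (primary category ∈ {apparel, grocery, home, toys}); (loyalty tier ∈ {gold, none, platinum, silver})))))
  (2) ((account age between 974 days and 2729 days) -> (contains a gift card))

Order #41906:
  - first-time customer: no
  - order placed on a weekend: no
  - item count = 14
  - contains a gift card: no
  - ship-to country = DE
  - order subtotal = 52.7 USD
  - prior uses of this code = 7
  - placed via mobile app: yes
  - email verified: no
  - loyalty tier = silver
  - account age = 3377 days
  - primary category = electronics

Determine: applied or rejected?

Applied

Atomic conditions:
  email verified: no → false
  placed via mobile app: yes → true
  order subtotal ≤ 479.36 USD: 52.7 ≤ 479.36 is true
  account age ≥ 2539 days: 3377 ≥ 2539 is true
  ship-to country ∈ {AU, UK, US}: DE is not in the set → false
  account age ≥ 1409 days: 3377 ≥ 1409 is true
  first-time customer: no → false
  prior uses of this code ≥ 5: 7 ≥ 5 is true
  item count > 35: 14 > 35 is false
  order placed on a weekend: no → false
  primary category ∈ {apparel, grocery, home, toys}: electronics is not in the set → false
  loyalty tier ∈ {gold, none, platinum, silver}: silver is in the set → true
  account age between 974 days and 2729 days: 3377 in [974, 2729] is false
  contains a gift card: no → false
Combine:
[1.1.2.1] true AND true = true
[1.1.2] NOT true = false
[1.1.3] true AND false = false
[1.1] false AND false AND false = false
[1.2.1.1] true OR false = true
[1.2.1.2] exactly-one(true, true) = false
[1.2.1] true AND false = false
[1.2] NOT false = true
[1.3.1] true OR false = true
[1.3.2.1] exactly-one(false, false, true) = true
[1.3.2] NOT true = false
[1.3] true AND false = false
[1] exactly-one(false, true, false) = true
[2] false → false (antecedent false ⇒ implication holds) = true
[root] true AND true = true
Overall: true → applied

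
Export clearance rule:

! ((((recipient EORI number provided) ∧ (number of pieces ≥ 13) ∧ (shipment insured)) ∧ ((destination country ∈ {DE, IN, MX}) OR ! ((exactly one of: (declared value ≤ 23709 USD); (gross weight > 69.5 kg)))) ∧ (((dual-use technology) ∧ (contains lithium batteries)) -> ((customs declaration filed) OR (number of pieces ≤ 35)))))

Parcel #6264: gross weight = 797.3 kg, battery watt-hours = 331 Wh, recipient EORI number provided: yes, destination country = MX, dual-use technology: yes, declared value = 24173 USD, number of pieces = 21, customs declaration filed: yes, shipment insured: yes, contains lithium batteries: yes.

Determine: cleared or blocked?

Atomic conditions:
  recipient EORI number provided: yes → true
  number of pieces ≥ 13: 21 ≥ 13 is true
  shipment insured: yes → true
  destination country ∈ {DE, IN, MX}: MX is in the set → true
  declared value ≤ 23709 USD: 24173 ≤ 23709 is false
  gross weight > 69.5 kg: 797.3 > 69.5 is true
  dual-use technology: yes → true
  contains lithium batteries: yes → true
  customs declaration filed: yes → true
  number of pieces ≤ 35: 21 ≤ 35 is true
Combine:
[1.1] true AND true AND true = true
[1.2.2.1] exactly-one(false, true) = true
[1.2.2] NOT true = false
[1.2] true OR false = true
[1.3.1] true AND true = true
[1.3.2] true OR true = true
[1.3] true → true = true
[1] true AND true AND true = true
[root] NOT true = false
Overall: false → blocked

Blocked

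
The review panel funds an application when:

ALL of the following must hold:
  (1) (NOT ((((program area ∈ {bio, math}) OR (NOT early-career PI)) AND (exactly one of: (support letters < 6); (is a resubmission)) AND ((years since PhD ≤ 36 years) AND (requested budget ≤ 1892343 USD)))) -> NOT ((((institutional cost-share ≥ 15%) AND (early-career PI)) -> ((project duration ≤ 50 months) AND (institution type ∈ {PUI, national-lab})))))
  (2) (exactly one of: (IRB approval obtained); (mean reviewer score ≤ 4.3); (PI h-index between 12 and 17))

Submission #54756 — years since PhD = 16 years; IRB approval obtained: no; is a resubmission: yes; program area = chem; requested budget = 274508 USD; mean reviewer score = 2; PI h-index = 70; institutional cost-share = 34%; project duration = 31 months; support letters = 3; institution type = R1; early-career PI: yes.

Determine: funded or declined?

Funded

Atomic conditions:
  program area ∈ {bio, math}: chem is not in the set → false
  NOT early-career PI: yes → false
  support letters < 6: 3 < 6 is true
  is a resubmission: yes → true
  years since PhD ≤ 36 years: 16 ≤ 36 is true
  requested budget ≤ 1892343 USD: 274508 ≤ 1892343 is true
  institutional cost-share ≥ 15%: 34 ≥ 15 is true
  early-career PI: yes → true
  project duration ≤ 50 months: 31 ≤ 50 is true
  institution type ∈ {PUI, national-lab}: R1 is not in the set → false
  IRB approval obtained: no → false
  mean reviewer score ≤ 4.3: 2 ≤ 4.3 is true
  PI h-index between 12 and 17: 70 in [12, 17] is false
Combine:
[1.1.1.1] false OR false = false
[1.1.1.2] exactly-one(true, true) = false
[1.1.1.3] true AND true = true
[1.1.1] false AND false AND true = false
[1.1] NOT false = true
[1.2.1.1] true AND true = true
[1.2.1.2] true AND false = false
[1.2.1] true → false = false
[1.2] NOT false = true
[1] true → true = true
[2] exactly-one(false, true, false) = true
[root] true AND true = true
Overall: true → funded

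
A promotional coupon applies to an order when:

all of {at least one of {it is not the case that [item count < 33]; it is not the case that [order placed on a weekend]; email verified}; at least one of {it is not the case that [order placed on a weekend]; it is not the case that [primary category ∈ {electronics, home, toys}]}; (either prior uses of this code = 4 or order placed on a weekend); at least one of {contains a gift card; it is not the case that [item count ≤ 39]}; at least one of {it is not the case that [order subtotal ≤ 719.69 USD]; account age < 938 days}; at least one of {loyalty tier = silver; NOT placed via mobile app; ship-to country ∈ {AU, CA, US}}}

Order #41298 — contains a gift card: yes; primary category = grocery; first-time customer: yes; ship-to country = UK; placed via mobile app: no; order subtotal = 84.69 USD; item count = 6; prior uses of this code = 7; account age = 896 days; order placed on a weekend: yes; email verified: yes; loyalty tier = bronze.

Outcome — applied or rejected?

Atomic conditions:
  item count < 33: 6 < 33 is true
  order placed on a weekend: yes → true
  email verified: yes → true
  primary category ∈ {electronics, home, toys}: grocery is not in the set → false
  prior uses of this code = 4: 7 == 4 is false
  contains a gift card: yes → true
  item count ≤ 39: 6 ≤ 39 is true
  order subtotal ≤ 719.69 USD: 84.69 ≤ 719.69 is true
  account age < 938 days: 896 < 938 is true
  loyalty tier = silver: bronze == silver is false
  NOT placed via mobile app: no → true
  ship-to country ∈ {AU, CA, US}: UK is not in the set → false
Combine:
[1.1] NOT true = false
[1.2] NOT true = false
[1] false OR false OR true = true
[2.1] NOT true = false
[2.2] NOT false = true
[2] false OR true = true
[3] false OR true = true
[4.2] NOT true = false
[4] true OR false = true
[5.1] NOT true = false
[5] false OR true = true
[6] false OR true OR false = true
[root] true AND true AND true AND true AND true AND true = true
Overall: true → applied

Applied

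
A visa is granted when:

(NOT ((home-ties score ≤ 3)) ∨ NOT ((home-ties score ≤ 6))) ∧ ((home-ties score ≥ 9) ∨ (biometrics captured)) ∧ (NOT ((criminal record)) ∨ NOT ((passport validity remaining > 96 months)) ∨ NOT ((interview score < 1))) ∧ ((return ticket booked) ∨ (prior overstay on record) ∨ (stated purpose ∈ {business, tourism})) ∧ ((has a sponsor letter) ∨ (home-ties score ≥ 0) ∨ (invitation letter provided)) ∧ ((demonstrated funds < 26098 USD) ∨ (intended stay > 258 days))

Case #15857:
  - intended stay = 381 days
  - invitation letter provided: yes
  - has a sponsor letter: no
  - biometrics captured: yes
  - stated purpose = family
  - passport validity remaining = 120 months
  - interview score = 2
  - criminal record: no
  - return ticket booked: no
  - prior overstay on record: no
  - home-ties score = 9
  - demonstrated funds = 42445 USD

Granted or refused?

Refused

Atomic conditions:
  home-ties score ≤ 3: 9 ≤ 3 is false
  home-ties score ≤ 6: 9 ≤ 6 is false
  home-ties score ≥ 9: 9 ≥ 9 is true
  biometrics captured: yes → true
  criminal record: no → false
  passport validity remaining > 96 months: 120 > 96 is true
  interview score < 1: 2 < 1 is false
  return ticket booked: no → false
  prior overstay on record: no → false
  stated purpose ∈ {business, tourism}: family is not in the set → false
  has a sponsor letter: no → false
  home-ties score ≥ 0: 9 ≥ 0 is true
  invitation letter provided: yes → true
  demonstrated funds < 26098 USD: 42445 < 26098 is false
  intended stay > 258 days: 381 > 258 is true
Combine:
[1.1] NOT false = true
[1.2] NOT false = true
[1] true OR true = true
[2] true OR true = true
[3.1] NOT false = true
[3.2] NOT true = false
[3.3] NOT false = true
[3] true OR false OR true = true
[4] false OR false OR false = false
[5] false OR true OR true = true
[6] false OR true = true
[root] true AND true AND true AND false AND true AND true = false
Overall: false → refused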